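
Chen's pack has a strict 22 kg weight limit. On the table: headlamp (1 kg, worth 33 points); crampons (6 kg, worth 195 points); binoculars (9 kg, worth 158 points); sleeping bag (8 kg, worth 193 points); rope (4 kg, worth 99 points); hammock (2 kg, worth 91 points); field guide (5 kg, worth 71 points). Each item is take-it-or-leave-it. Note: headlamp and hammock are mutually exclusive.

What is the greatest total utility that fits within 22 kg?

By utility per kg: hammock 45.50, headlamp 33.00, crampons 32.50, rope 24.75 lead.
Crampons + sleeping bag + rope + hammock uses 20 of the 22 kg and totals 578.

578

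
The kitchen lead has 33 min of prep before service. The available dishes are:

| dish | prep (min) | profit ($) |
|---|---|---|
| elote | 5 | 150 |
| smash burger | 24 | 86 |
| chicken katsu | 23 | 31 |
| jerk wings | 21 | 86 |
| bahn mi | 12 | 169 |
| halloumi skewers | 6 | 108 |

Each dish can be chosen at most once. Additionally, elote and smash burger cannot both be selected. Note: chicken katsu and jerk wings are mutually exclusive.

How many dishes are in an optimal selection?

3

Best achievable profit is 427.
elote + bahn mi + halloumi skewers hits 427 at 23 min.
Any selection reaching 427 contains exactly 3 dishes.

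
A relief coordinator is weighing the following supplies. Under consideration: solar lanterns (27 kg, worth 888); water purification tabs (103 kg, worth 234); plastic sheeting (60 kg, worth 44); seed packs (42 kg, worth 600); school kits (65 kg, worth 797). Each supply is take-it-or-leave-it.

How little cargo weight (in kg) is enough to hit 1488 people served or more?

Look for the lowest-cargo combination reaching 1488.
Taking solar lanterns + seed packs gives 1488 (≥ 1488) for 69 kg.
No combination under 69 kg hits 1488.

69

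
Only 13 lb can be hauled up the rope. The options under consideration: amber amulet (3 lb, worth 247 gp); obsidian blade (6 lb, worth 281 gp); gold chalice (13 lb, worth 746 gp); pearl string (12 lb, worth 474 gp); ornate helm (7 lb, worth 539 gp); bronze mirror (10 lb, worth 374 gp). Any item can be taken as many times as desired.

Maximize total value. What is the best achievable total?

A density-first pass picks 4×amber amulet — 988 at 12 lb.
The 6 lb tied up in 2×amber amulet is better spent on ornate helm — total rises to 1033 (13 lb).
Every other selection either busts 13 lb or fails to beat 1033.

1033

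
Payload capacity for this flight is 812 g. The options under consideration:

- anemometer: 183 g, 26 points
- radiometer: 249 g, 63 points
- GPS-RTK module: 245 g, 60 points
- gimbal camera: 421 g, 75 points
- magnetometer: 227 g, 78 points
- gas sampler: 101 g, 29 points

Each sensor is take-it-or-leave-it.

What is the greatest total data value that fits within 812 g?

201

By data value per g: magnetometer 0.34, gas sampler 0.29, radiometer 0.25 lead.
Filling by ratio: anemometer + radiometer + magnetometer + gas sampler for 196, with 52 g left unused.
Replace anemometer and gas sampler with GPS-RTK module: the trade gains 5 net, giving 201 at 721 g.
An exhaustive check of the 64 subsets confirms 201.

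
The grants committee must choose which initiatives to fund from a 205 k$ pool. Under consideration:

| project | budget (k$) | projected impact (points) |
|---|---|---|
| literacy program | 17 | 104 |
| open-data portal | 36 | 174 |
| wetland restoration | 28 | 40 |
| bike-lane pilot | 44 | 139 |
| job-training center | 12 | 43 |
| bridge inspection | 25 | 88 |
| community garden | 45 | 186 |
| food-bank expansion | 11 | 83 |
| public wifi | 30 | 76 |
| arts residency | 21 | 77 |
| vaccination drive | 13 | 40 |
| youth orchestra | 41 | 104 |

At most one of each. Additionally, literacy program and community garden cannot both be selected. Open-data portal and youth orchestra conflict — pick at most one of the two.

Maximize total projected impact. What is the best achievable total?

790

By projected impact per k$: food-bank expansion 7.55, literacy program 6.12, open-data portal 4.83 lead.
Open-data portal + bike-lane pilot + job-training center + bridge inspection + community garden + food-bank expansion + arts residency uses 194 of the 205 k$ and totals 790.
No other feasible combination exceeds 790.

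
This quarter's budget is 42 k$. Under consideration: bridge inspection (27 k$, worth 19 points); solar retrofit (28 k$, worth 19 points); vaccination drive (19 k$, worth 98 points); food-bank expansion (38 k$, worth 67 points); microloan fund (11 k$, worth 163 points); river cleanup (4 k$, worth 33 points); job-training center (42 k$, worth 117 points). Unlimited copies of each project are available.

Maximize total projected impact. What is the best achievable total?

555

The ratio ordering already packs tightly: 3×microloan fund + 2×river cleanup, 41 k$, 555.
Nothing else within 42 k$ beats 555.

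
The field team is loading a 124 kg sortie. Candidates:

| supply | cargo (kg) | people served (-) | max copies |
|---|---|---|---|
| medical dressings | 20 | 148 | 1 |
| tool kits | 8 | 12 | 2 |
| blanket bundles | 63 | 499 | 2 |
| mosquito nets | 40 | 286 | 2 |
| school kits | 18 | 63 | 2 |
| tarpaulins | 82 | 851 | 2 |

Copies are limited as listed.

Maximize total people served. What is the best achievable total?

1137

Taking the top-ratio supplies first gives medical dressings + school kits + tarpaulins for 1062 (120 kg).
Dropping medical dressings and school kits frees 38 kg; slotting in mosquito nets (40 kg) lifts the total to 1137 at 122 kg.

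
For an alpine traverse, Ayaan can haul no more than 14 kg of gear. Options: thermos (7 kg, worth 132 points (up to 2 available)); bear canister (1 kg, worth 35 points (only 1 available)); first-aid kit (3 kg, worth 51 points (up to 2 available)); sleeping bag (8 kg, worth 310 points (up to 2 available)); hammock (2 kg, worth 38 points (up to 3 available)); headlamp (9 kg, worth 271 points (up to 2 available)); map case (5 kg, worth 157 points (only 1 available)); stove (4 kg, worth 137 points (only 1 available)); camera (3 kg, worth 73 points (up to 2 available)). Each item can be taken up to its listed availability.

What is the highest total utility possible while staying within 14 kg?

502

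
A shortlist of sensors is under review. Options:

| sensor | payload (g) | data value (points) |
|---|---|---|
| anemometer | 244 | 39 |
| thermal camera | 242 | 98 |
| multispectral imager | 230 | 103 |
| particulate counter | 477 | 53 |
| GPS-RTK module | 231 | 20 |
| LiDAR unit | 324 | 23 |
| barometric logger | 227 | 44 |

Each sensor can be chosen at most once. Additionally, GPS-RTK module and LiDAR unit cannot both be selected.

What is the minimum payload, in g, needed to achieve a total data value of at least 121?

Minimise g subject to total data value ≥ 121.
Taking multispectral imager + barometric logger gives 147 (≥ 121) for 457 g.
Any bundle with less than 457 g falls short of 121.

457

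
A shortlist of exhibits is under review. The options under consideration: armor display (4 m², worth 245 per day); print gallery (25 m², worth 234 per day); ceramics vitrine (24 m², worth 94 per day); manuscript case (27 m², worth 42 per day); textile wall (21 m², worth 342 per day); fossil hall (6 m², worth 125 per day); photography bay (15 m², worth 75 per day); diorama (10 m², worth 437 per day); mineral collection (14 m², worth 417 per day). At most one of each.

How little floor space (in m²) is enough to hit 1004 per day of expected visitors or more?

28

Need the lightest bundle worth ≥ 1004.
Taking armor display + diorama + mineral collection gives 1099 (≥ 1004) for 28 m².
No combination under 28 m² hits 1004.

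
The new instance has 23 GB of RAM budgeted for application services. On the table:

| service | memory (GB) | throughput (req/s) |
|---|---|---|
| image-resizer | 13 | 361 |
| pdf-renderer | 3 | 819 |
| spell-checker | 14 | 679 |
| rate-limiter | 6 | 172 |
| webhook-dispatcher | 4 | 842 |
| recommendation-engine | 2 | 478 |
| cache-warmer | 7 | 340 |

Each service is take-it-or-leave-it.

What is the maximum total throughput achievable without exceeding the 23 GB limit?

2818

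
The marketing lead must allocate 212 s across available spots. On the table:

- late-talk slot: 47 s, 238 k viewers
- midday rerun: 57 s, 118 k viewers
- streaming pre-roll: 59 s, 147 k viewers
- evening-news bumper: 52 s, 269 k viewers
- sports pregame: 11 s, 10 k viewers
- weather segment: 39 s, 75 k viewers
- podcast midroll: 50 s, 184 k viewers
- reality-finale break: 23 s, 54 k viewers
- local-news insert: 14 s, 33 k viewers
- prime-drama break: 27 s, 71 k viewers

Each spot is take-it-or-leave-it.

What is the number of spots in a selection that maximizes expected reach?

Optimal total is 838.
One optimal bundle: late-talk slot + streaming pre-roll + evening-news bumper + podcast midroll (208 s).
All optima have 4 spots.

4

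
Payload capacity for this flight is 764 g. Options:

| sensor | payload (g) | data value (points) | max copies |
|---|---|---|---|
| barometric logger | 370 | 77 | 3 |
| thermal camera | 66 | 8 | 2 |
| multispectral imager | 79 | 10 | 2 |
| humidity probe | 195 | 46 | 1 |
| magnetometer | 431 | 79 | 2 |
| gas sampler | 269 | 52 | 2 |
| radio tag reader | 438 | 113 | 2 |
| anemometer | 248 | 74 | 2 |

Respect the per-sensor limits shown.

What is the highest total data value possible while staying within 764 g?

202

Density check — anemometer 0.30, radio tag reader 0.26, humidity probe 0.24 are the best per g.
The ratio ordering already packs tightly: thermal camera + humidity probe + 2×anemometer, 757 g, 202.
That's the maximum — no swap from here does better than 202.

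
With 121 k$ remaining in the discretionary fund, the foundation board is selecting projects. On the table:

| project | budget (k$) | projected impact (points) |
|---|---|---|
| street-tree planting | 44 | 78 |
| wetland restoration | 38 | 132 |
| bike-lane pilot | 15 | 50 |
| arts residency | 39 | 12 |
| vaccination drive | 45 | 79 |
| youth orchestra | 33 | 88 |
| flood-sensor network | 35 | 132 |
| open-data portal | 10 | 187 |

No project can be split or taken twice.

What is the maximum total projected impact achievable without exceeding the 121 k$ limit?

539

Ranking by ratio (projected impact/k$): open-data portal 18.70, flood-sensor network 3.77, wetland restoration 3.47, bike-lane pilot 3.33.
Filling by ratio: wetland restoration + bike-lane pilot + flood-sensor network + open-data portal for 501, with 23 k$ left unused.
Dropping bike-lane pilot frees 15 k$; slotting in youth orchestra (33 k$) lifts the total to 539 at 116 k$.
Every other selection either busts 121 k$ or fails to beat 539.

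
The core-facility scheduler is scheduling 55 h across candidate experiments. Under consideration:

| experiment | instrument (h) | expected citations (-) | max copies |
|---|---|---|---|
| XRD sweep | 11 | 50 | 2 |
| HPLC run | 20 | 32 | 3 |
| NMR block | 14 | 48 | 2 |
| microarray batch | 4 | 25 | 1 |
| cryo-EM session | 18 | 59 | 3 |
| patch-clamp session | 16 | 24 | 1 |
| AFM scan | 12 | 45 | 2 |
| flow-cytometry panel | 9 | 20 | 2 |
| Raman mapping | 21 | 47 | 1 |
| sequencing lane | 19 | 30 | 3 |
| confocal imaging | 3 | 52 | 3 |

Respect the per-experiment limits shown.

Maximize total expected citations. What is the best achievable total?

346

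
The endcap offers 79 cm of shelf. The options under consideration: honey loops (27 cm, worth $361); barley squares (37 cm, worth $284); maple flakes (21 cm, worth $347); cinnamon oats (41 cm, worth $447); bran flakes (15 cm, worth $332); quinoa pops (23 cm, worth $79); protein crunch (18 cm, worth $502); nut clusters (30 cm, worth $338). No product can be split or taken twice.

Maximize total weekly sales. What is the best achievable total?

1281

The ratio heuristic lands on maple flakes + bran flakes + quinoa pops + protein crunch (1260) but leaves 2 cm idle.
Replace maple flakes and quinoa pops with cinnamon oats: the trade gains 21 net, giving 1281 at 74 cm.
Nothing else within 79 cm beats 1281.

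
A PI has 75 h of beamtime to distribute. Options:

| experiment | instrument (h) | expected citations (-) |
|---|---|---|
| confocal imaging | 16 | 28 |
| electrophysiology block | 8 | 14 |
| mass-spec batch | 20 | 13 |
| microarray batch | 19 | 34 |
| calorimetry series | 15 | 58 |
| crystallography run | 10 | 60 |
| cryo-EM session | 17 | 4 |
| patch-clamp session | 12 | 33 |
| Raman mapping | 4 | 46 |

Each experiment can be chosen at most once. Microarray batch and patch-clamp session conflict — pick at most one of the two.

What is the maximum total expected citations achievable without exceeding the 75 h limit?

Confocal imaging + electrophysiology block + microarray batch + calorimetry series + crystallography run + Raman mapping uses 72 of the 75 h and totals 240.

240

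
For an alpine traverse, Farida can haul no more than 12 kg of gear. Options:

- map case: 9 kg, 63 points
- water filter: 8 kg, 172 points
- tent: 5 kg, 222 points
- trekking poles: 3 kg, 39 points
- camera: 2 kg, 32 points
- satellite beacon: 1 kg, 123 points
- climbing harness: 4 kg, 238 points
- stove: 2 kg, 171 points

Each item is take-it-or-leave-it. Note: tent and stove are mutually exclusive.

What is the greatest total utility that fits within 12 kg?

Tent + camera + satellite beacon + climbing harness uses 12 of the 12 kg and totals 615.

615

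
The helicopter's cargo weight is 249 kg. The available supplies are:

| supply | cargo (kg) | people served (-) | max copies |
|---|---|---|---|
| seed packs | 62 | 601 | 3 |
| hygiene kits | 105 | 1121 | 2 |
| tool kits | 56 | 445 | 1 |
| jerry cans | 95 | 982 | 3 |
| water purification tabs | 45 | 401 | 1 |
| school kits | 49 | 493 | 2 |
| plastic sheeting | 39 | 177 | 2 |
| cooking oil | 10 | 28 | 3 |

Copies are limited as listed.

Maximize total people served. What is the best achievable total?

Taking the top-ratio supplies first gives 2×hygiene kits + plastic sheeting for 2419 (249 kg).
The 144 kg tied up in hygiene kits and plastic sheeting is better spent on jerry cans + school kits — total rises to 2596 (249 kg).
No other feasible combination exceeds 2596.

2596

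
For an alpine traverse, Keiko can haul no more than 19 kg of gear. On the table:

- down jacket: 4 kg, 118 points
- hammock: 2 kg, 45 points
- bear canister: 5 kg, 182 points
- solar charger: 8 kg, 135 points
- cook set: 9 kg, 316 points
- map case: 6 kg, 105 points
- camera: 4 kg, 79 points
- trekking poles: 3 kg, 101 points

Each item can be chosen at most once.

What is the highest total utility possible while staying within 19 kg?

Ranking by ratio (utility/kg): bear canister 36.40, cook set 35.11, trekking poles 33.67.
Taking hammock + bear canister + cook set + trekking poles: 19 kg used, 644 in utility.
No other feasible combination exceeds 644.

644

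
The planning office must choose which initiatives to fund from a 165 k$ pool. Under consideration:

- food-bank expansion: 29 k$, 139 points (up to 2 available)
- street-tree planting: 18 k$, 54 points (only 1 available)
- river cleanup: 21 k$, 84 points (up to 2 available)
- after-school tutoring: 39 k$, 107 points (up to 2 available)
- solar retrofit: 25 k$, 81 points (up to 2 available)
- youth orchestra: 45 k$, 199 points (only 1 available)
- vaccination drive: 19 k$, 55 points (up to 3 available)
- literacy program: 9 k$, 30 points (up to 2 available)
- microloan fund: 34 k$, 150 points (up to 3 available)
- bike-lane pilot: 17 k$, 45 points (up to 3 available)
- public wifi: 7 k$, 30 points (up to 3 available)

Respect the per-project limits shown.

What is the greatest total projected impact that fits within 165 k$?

The ratio heuristic lands on 2×food-bank expansion + youth orchestra + microloan fund + 3×public wifi (717) but leaves 7 k$ idle.
Dropping 2×public wifi frees 14 k$; slotting in river cleanup (21 k$) lifts the total to 741 at 165 k$.
No other feasible combination exceeds 741.

741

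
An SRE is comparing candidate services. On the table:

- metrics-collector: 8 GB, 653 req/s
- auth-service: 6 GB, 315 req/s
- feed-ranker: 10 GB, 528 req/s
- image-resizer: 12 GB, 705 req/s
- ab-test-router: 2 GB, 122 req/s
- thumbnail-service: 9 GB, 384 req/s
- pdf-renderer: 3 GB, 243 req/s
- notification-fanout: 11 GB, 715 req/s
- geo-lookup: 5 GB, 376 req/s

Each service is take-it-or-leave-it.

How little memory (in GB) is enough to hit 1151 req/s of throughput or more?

15

Minimise GB subject to total throughput ≥ 1151.
metrics-collector + ab-test-router + geo-lookup: 1151 throughput at 15 GB.
Any bundle with less than 15 GB falls short of 1151.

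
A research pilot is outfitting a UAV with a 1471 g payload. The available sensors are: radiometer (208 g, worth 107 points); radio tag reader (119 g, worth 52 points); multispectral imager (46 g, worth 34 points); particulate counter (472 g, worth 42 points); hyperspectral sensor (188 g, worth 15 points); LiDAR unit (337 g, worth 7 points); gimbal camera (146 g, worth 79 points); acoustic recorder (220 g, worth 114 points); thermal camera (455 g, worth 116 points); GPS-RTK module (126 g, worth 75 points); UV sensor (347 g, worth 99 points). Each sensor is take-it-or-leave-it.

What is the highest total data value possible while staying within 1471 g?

577

Greedy by ratio would take radiometer + radio tag reader + multispectral imager + hyperspectral sensor + gimbal camera + acoustic recorder + GPS-RTK module + UV sensor: 1400 g used, total 575.
Dropping hyperspectral sensor and UV sensor frees 535 g; slotting in thermal camera (455 g) lifts the total to 577 at 1320 g.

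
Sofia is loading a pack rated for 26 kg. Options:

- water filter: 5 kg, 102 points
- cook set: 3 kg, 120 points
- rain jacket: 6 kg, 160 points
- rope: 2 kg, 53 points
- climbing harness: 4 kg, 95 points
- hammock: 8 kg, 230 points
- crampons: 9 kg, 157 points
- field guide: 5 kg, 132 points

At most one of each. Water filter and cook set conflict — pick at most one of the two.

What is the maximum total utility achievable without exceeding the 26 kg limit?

737

By utility per kg: cook set 40.00, hammock 28.75, rain jacket 26.67 lead.
Greedy by ratio would take cook set + rain jacket + rope + hammock + field guide: 24 kg used, total 695.
The 2 kg tied up in rope is better spent on climbing harness — total rises to 737 (26 kg).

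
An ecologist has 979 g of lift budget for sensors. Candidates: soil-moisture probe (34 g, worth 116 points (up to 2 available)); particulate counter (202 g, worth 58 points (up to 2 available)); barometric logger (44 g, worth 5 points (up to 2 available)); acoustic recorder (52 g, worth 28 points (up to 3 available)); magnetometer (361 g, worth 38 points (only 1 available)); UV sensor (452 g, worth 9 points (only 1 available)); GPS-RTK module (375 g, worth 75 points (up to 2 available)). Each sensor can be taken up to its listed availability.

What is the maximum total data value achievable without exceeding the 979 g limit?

479

The ratio heuristic lands on 2×soil-moisture probe + 2×particulate counter + 2×barometric logger + 3×acoustic recorder (442) but leaves 263 g idle.
Replace 2×barometric logger and acoustic recorder with GPS-RTK module: the trade gains 37 net, giving 479 at 951 g.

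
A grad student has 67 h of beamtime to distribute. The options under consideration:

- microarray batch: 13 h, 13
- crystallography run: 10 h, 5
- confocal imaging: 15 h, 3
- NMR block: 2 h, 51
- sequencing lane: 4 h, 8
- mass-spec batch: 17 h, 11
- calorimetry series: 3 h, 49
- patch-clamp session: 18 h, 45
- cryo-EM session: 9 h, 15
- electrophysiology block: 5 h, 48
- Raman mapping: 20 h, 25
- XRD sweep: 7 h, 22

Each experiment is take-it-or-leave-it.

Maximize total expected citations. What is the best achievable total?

Ranking by ratio (expected citations/h): NMR block 25.50, calorimetry series 16.33, electrophysiology block 9.60, XRD sweep 3.14.
The ratio heuristic lands on microarray batch + NMR block + sequencing lane + calorimetry series + patch-clamp session + cryo-EM session + electrophysiology block + XRD sweep (251) but leaves 6 h idle.
Dropping microarray batch and sequencing lane frees 17 h; slotting in Raman mapping (20 h) lifts the total to 255 at 64 h.
Every other selection either busts 67 h or fails to beat 255.

255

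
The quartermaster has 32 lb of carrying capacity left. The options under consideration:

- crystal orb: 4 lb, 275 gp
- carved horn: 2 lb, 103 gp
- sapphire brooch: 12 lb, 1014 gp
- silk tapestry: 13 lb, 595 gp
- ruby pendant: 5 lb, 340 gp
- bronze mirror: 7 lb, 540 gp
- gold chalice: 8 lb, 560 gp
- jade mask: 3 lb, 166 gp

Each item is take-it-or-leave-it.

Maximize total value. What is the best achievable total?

2454

Density check — sapphire brooch 84.50, bronze mirror 77.14, gold chalice 70.00 are the best per lb.
Greedy by ratio would take crystal orb + sapphire brooch + bronze mirror + gold chalice: 31 lb used, total 2389.
Dropping crystal orb frees 4 lb; slotting in ruby pendant (5 lb) lifts the total to 2454 at 32 lb.
No other feasible combination exceeds 2454.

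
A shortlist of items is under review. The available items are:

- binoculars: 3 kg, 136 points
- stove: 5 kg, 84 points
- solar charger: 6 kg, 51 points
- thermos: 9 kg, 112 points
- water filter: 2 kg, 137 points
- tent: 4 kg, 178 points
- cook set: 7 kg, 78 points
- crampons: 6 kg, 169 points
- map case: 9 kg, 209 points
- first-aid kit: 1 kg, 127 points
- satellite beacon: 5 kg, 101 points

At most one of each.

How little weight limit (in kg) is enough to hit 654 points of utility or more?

15

Look for the lowest-weight combination reaching 654.
Taking binoculars + stove + water filter + tent + first-aid kit gives 662 (≥ 654) for 15 kg.
Any bundle with less than 15 kg falls short of 654.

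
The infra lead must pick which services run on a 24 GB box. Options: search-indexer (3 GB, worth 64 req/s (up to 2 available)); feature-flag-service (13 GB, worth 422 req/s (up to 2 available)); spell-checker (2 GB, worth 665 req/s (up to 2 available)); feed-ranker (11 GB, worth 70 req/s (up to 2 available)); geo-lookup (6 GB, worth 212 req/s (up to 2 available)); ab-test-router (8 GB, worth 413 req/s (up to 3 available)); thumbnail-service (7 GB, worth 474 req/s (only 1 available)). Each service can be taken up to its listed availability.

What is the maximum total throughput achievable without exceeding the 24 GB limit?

Best packing: search-indexer + 2×spell-checker + ab-test-router + thumbnail-service — 22 GB, 2281 total.
The spare 2 GB is too small for any remaining service, and no exchange beats 2281.

2281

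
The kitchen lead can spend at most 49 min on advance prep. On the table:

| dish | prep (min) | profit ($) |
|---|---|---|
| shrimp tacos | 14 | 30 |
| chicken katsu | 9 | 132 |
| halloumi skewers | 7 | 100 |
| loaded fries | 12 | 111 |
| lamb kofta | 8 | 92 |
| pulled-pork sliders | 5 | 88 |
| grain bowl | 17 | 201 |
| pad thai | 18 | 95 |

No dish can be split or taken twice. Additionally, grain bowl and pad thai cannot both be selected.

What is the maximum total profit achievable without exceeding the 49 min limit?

613

Ranking by ratio (profit/min): pulled-pork sliders 17.60, chicken katsu 14.67, halloumi skewers 14.29, grain bowl 11.82.
Best packing: chicken katsu + halloumi skewers + lamb kofta + pulled-pork sliders + grain bowl — 46 min, 613 total.
No other feasible combination exceeds 613.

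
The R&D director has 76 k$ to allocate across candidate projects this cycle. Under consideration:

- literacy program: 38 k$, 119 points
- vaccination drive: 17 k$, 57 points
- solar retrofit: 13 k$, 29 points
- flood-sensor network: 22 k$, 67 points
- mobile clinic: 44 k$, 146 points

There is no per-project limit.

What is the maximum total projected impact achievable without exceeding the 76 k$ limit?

238

A density-first pass picks 4×vaccination drive — 228 at 68 k$.
The 68 k$ tied up in 4×vaccination drive is better spent on 2×literacy program — total rises to 238 (76 k$).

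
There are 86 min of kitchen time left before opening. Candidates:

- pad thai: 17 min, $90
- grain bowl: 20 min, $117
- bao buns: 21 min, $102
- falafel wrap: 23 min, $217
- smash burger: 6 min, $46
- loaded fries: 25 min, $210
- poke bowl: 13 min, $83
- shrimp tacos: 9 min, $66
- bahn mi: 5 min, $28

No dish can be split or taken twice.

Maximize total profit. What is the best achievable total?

A density-first pass picks falafel wrap + smash burger + loaded fries + poke bowl + shrimp tacos + bahn mi — 650 at 81 min.
Replace poke bowl with pad thai: the trade gains 7 net, giving 657 at 85 min.
That's the maximum — no swap from here does better than 657.

657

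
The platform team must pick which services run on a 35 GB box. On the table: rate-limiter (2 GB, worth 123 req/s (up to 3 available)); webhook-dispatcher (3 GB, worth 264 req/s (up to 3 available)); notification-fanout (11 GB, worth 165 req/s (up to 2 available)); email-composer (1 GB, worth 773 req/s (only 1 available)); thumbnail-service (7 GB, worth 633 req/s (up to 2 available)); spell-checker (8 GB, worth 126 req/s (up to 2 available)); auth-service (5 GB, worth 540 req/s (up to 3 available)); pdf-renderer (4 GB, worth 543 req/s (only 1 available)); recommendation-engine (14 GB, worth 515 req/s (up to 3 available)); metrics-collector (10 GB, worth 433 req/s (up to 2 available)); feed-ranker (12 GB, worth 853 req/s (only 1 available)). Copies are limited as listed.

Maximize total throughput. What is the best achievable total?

4220

Greedy by ratio would take email-composer + 2×thumbnail-service + 3×auth-service + pdf-renderer: 34 GB used, total 4202.
Dropping thumbnail-service frees 7 GB; slotting in rate-limiter + 2×webhook-dispatcher (8 GB) lifts the total to 4220 at 35 GB.
Every other selection either busts 35 GB or exceeds an availability limit or fails to beat 4220.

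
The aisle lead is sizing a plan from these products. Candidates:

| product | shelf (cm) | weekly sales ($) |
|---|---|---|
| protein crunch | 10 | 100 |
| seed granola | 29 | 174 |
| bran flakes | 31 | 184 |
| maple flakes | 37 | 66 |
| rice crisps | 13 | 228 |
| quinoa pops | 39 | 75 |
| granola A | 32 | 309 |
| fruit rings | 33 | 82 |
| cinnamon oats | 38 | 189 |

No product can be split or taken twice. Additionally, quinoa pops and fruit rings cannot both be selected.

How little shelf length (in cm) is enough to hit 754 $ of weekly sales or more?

84

Minimise cm subject to total weekly sales ≥ 754.
protein crunch + seed granola + rice crisps + granola A reaches 811 using 84 cm.
No combination under 84 cm hits 754.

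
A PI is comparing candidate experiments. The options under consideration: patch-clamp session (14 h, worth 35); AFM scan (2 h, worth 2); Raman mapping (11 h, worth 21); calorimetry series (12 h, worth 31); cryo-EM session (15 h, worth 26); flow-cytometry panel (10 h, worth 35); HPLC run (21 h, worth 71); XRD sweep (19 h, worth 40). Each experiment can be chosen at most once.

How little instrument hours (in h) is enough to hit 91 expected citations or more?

31

Need the lightest bundle worth ≥ 91.
Taking flow-cytometry panel + HPLC run gives 106 (≥ 91) for 31 h.
Any bundle with less than 31 h falls short of 91.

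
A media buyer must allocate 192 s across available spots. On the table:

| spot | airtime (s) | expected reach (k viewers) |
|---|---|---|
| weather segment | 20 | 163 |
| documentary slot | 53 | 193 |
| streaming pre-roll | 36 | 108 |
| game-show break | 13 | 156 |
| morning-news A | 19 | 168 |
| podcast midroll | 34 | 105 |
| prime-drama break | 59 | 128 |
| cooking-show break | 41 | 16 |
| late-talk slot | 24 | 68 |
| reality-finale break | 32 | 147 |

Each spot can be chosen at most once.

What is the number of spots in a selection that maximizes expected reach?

Optimal total is 935.
One optimal bundle: weather segment + documentary slot + streaming pre-roll + game-show break + morning-news A + reality-finale break (173 s).
Any selection reaching 935 contains exactly 6 spots.

6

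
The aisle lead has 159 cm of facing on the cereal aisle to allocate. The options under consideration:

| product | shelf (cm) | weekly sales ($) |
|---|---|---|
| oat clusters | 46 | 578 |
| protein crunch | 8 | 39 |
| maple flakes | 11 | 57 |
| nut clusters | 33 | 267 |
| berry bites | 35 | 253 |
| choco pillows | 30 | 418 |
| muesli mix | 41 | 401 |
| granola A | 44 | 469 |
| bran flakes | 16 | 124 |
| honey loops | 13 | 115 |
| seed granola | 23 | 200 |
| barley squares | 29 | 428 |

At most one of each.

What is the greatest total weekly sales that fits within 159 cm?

1940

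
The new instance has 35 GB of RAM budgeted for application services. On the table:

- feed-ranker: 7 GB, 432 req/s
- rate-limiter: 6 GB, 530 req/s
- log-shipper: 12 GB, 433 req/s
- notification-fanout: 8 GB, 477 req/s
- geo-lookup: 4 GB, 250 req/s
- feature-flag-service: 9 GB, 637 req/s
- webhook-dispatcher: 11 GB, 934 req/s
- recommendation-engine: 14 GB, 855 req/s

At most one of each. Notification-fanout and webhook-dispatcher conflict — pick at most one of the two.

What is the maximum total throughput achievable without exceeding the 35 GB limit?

2569

Ranking by ratio (throughput/GB): rate-limiter 88.33, webhook-dispatcher 84.91, feature-flag-service 70.78.
Taking the top-ratio services first gives rate-limiter + geo-lookup + feature-flag-service + webhook-dispatcher for 2351 (30 GB).
Replace feature-flag-service with recommendation-engine: the trade gains 218 net, giving 2569 at 35 GB.
Nothing else feasible within 35 GB beats 2569.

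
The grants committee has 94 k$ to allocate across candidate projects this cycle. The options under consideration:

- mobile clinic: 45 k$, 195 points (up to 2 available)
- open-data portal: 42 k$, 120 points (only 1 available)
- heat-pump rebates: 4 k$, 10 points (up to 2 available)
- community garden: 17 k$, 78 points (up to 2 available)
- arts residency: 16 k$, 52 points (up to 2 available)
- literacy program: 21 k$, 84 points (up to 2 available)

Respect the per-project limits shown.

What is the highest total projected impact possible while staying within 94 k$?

400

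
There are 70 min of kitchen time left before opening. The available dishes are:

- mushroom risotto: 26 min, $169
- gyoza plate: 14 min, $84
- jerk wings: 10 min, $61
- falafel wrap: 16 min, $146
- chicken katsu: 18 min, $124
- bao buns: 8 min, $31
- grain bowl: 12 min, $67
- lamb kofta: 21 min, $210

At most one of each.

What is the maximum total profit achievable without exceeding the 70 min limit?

564

Greedy by ratio would take jerk wings + falafel wrap + chicken katsu + lamb kofta: 65 min used, total 541.
Dropping jerk wings frees 10 min; slotting in gyoza plate (14 min) lifts the total to 564 at 69 min.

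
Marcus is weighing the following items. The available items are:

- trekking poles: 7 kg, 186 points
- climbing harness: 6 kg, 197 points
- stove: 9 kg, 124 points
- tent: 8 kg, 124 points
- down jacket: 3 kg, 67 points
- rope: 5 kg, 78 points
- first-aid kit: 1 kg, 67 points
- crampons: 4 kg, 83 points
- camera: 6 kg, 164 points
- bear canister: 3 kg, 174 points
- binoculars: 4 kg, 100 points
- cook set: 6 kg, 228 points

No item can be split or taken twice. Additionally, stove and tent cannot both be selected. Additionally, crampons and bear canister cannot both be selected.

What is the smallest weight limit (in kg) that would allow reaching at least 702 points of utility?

19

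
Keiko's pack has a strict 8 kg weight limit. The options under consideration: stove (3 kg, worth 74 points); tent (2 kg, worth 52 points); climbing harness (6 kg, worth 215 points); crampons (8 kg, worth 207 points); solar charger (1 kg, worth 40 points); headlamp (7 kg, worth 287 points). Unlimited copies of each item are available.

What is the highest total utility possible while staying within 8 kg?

Solar charger + headlamp uses 8 of the 8 kg and totals 327.
Every other selection either busts 8 kg or fails to beat 327.

327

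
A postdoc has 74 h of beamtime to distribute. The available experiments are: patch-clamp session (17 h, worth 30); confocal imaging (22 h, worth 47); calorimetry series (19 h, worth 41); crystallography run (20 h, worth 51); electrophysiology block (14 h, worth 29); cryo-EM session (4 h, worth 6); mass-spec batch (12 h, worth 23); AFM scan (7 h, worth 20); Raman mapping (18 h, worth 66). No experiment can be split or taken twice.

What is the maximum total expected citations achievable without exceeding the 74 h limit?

193

A density-first pass picks calorimetry series + crystallography run + cryo-EM session + AFM scan + Raman mapping — 184 at 68 h.
Using the slack differently, confocal imaging + crystallography run + electrophysiology block + Raman mapping comes to 193 at 74 h.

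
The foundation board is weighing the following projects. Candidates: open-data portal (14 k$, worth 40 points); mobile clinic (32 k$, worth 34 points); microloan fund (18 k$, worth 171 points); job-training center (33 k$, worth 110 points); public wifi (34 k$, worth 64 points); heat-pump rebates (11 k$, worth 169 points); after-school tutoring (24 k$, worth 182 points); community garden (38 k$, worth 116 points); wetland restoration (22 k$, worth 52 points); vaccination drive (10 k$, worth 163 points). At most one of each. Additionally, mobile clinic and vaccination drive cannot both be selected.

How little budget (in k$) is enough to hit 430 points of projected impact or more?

Look for the lowest-budget combination reaching 430.
microloan fund + heat-pump rebates + vaccination drive reaches 503 using 39 k$.
No combination under 39 k$ hits 430.

39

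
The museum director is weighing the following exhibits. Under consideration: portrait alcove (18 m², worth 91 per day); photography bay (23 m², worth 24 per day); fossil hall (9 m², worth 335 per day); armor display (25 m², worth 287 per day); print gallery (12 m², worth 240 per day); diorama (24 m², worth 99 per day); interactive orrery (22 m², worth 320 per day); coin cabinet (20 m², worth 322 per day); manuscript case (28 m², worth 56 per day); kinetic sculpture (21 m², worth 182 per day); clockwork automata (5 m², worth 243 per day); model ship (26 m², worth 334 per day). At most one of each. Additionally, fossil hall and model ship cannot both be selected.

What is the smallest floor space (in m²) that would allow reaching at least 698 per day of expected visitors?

26

Look for the lowest-floor combination reaching 698.
Taking fossil hall + print gallery + clockwork automata gives 818 (≥ 698) for 26 m².
Any bundle with less than 26 m² falls short of 698.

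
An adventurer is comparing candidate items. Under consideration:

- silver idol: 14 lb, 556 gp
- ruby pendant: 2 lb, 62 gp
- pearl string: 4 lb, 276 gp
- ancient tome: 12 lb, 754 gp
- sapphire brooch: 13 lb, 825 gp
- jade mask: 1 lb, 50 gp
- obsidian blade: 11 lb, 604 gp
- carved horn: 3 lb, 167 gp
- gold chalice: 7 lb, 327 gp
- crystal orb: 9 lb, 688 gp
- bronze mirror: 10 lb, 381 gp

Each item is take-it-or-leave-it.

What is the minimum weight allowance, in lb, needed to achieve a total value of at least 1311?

Look for the lowest-weight combination reaching 1311.
Taking pearl string + sapphire brooch + jade mask + carved horn gives 1318 (≥ 1311) for 21 lb.
No combination under 21 lb hits 1311.

21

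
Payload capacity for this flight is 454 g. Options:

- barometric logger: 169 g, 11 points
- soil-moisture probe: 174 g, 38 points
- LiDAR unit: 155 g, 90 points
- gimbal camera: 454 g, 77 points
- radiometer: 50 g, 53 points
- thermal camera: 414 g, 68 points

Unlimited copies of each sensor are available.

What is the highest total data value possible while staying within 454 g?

477

Best packing: 9×radiometer — 450 g, 477 total.
No other feasible combination exceeds 477.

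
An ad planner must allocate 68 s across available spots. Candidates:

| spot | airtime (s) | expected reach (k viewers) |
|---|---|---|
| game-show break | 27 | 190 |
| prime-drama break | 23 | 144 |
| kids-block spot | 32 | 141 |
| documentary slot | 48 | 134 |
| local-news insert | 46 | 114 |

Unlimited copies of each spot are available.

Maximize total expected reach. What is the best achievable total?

The ratio ordering already packs tightly: 2×game-show break, 54 s, 380.
Every other selection either busts 68 s or fails to beat 380.

380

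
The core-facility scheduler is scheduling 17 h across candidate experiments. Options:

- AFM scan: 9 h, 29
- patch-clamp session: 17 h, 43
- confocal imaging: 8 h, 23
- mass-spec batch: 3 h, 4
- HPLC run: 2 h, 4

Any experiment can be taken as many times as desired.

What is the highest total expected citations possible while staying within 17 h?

52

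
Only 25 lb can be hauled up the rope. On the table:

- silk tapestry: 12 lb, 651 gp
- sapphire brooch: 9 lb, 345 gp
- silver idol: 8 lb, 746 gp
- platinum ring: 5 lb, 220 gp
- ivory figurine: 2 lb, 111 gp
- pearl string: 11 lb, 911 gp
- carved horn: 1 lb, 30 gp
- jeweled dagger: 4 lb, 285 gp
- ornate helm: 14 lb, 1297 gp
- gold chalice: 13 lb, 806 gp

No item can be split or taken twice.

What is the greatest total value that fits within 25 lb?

Density check — silver idol 93.25, ornate helm 92.64, pearl string 82.82, jeweled dagger 71.25 are the best per lb.
Taking the top-ratio items first gives silver idol + ivory figurine + carved horn + ornate helm for 2184 (25 lb).
The 11 lb tied up in silver idol and ivory figurine and carved horn is better spent on pearl string — total rises to 2208 (25 lb).
Runner-up silver idol + ivory figurine + carved horn + ornate helm tops out at 2184.

2208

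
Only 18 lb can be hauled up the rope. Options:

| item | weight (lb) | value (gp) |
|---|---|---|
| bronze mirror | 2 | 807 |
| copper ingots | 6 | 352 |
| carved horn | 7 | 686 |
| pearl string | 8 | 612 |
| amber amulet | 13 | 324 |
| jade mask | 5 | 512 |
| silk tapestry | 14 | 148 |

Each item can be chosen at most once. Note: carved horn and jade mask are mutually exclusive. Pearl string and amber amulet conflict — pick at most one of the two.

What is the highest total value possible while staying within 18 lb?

2105

Best packing: bronze mirror + carved horn + pearl string — 17 lb, 2105 total.
An exhaustive check of the 128 subsets confirms 2105.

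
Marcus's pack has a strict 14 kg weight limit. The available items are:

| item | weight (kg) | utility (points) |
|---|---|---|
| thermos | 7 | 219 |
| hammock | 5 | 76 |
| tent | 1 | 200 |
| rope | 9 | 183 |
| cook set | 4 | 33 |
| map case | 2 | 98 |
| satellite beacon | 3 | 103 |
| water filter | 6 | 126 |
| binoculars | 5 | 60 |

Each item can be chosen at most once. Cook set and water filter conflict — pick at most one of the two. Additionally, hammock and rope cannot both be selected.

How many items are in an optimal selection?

Best achievable utility is 620.
For example thermos + tent + map case + satellite beacon achieves it, using 13 kg.
Every optimal selection uses 4 items.

4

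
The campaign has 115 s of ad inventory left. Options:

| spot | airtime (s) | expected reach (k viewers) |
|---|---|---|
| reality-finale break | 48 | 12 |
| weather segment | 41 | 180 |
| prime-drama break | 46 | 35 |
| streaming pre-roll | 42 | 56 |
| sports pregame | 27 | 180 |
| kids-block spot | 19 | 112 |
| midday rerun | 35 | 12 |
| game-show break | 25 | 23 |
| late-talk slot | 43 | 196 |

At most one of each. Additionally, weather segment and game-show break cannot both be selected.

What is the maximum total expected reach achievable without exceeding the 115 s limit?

556

Greedy by ratio would take sports pregame + kids-block spot + game-show break + late-talk slot: 114 s used, total 511.
Replace kids-block spot and game-show break with weather segment: the trade gains 45 net, giving 556 at 111 s.
Nothing else feasible within 115 s beats 556.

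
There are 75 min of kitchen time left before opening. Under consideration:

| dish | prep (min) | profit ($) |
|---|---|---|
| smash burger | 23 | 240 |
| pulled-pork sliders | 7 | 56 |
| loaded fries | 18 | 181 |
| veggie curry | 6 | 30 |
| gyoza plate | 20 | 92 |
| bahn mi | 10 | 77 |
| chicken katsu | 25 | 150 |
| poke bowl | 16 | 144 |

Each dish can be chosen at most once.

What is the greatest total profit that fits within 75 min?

698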